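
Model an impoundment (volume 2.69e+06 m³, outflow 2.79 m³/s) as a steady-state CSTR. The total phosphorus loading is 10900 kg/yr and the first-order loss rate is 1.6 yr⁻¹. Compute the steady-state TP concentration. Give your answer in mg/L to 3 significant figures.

0.118 mg/L

Outflow Q = 2.79 m³/s × 3.156e+07 s/yr = 8.805e+07 m³/yr.
Steady-state CSTR mass balance: W = Q·C + k·V·C, so C = W/(Q + kV).
Q + kV = 8.805e+07 + 1.6·2.69e+06 = 9.235e+07 m³/yr.
C = 10900/9.235e+07 = 0.000118 kg/m³ = 0.118 mg/L.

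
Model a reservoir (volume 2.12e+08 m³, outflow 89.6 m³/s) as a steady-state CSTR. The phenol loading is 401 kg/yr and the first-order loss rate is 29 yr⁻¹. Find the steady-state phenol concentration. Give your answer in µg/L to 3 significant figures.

0.0447 µg/L

Outflow Q = 89.6 m³/s × 3.156e+07 s/yr = 2.828e+09 m³/yr.
Steady-state CSTR mass balance: W = Q·C + k·V·C, so C = W/(Q + kV).
Q + kV = 2.828e+09 + 29·2.12e+08 = 8.976e+09 m³/yr.
C = 401/8.976e+09 = 4.468e-08 kg/m³ = 4.468e-05 mg/L = 0.04468 µg/L.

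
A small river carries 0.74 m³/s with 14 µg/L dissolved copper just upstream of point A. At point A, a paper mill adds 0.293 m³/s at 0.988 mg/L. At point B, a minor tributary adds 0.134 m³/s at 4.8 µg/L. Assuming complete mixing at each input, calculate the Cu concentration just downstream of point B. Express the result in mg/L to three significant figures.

0.257 mg/L

14 µg/L = 0.014 mg/L.
After input A: C = (0.74·0.014 + 0.293·0.988) / 1.033 = 0.2903 mg/L.
4.8 µg/L = 0.0048 mg/L.
After input B: C = (1.033·0.2903 + 0.134·0.0048) / 1.167 = 0.2575 mg/L.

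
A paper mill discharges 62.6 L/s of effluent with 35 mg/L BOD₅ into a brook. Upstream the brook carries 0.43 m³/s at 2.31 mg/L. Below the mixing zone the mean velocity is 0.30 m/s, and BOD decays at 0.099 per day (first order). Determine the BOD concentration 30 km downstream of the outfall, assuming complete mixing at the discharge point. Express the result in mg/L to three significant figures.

62.6 L/s = 0.0626 m³/s.
After complete mixing, C₀ = (0.0626·35 + 0.43·2.31) / 0.4926 = 6.464 mg/L.
Travel time t = 3e+04 m / 0.30 m/s = 1e+05 s = 1.157 d.
C = 6.464·exp(−0.099·1.157) = 6.464·0.8917 = 5.764 mg/L.

5.76 mg/L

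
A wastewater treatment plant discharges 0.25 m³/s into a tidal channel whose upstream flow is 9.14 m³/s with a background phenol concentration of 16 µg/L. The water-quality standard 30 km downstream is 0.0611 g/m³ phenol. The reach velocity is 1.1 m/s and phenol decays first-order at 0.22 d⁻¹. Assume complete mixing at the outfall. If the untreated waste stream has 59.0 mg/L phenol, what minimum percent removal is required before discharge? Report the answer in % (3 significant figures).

16 µg/L = 0.016 mg/L.
Travel time to the compliance point: t = 3e+04/1.1 = 2.727e+04 s = 0.3157 d; decay factor exp(−0.22·0.3157) = 0.9329.
So the concentration just after mixing may be at most 0.0611/0.9329 = 0.06549 mg/L.
Mass balance: 0.06549·9.39 = 0.25·Cₑ + 9.14·0.016.
Cₑ = (0.615 − 0.1462) / 0.25 = 1.875 mg/L.
Required removal = 1 − 1.875/59.0 = 96.82 %.

96.8 %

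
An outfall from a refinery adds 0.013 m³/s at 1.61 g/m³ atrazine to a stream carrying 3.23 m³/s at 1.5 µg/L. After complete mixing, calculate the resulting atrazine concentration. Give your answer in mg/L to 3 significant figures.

0.00795 mg/L

1.5 µg/L = 0.0015 mg/L.
By mass balance at complete mixing, C = (0.013·1.61 + 3.23·0.0015) / (0.013 + 3.23) = 0.02577/3.243 = 0.007948 mg/L.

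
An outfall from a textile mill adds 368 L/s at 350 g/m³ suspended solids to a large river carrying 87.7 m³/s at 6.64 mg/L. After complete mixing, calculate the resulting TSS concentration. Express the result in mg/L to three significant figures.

8.07 mg/L

368 L/s = 0.368 m³/s.
Conservation of mass across the mixing zone: C = (0.368·350 + 87.7·6.64) / (0.368 + 87.7) = 711.1/88.07 = 8.075 mg/L.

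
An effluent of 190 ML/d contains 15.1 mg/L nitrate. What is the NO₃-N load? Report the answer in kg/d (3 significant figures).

190 ML/d = 2.199 m³/s.
Mass flux = Q·C = 2.199 m³/s × 15.1 g/m³ = 33.21 g/s.
= 33.21 g/s × 86.4 = 2869 kg/d.

2870 kg/d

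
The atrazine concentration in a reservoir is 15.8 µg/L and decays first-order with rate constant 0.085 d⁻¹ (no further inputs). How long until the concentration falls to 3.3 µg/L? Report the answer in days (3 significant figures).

18.4 d

t = ln(C₀/C)/k = ln(15.8/3.3)/0.085 = 1.566/0.085 = 18.42 d.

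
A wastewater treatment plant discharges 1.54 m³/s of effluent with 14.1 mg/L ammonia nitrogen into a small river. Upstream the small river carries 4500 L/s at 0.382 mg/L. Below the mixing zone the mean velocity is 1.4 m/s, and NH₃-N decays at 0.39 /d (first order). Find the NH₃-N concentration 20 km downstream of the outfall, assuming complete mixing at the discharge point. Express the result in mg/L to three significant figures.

3.64 mg/L

4500 L/s = 4.5 m³/s.
After complete mixing, C₀ = (1.54·14.1 + 4.5·0.382) / 6.04 = 3.88 mg/L.
Travel time t = 2e+04 m / 1.4 m/s = 1.429e+04 s = 0.1653 d.
C = 3.88·exp(−0.39·0.1653) = 3.88·0.9376 = 3.637 mg/L.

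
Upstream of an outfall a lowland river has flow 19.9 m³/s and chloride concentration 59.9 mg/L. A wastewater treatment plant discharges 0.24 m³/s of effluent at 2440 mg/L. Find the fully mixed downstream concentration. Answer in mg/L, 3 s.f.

Flow-weighted mixing gives C = (0.24·2440 + 19.9·59.9) / (0.24 + 19.9) = 1778/20.14 = 88.26 mg/L.

88.3 mg/L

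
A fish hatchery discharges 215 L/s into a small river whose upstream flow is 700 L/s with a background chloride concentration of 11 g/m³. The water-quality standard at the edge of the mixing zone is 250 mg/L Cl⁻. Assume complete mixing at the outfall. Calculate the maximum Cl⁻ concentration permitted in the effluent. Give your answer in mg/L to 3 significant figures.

215 L/s = 0.215 m³/s.
700 L/s = 0.7 m³/s.
Mass balance: 250·0.915 = 0.215·Cₑ + 0.7·11.
Cₑ = (228.8 − 7.7) / 0.215 = 1028 mg/L.

1030 mg/L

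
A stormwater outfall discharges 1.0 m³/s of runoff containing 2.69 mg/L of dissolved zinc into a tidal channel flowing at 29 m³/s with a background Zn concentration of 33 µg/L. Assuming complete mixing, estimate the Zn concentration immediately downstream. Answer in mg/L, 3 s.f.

33 µg/L = 0.033 mg/L.
By mass balance at complete mixing, C = (1·2.69 + 29·0.033) / (1 + 29) = 3.647/30 = 0.1216 mg/L.

0.122 mg/L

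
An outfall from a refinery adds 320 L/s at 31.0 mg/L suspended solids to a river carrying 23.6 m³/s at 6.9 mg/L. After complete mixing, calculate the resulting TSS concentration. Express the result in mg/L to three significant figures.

7.22 mg/L

320 L/s = 0.32 m³/s.
Flow-weighted mixing gives C = (0.32·31 + 23.6·6.9) / (0.32 + 23.6) = 172.8/23.92 = 7.222 mg/L.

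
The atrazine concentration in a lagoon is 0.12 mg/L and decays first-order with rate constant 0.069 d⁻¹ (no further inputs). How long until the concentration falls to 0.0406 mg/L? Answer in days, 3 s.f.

t = ln(C₀/C)/k = ln(0.12/0.0406)/0.069 = 1.084/0.069 = 15.71 d.

15.7 d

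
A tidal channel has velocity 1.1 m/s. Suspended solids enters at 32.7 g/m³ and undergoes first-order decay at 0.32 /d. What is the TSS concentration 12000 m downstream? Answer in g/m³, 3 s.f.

Travel time t = 12000 m / 1.1 m/s = 1.2e+04/1.1 = 1.091e+04 s = 0.1263 d.
First-order decay: C = 32.7·exp(−0.32·0.1263) = 32.7·0.9604 = 31.41 g/m³.

31.4 g/m³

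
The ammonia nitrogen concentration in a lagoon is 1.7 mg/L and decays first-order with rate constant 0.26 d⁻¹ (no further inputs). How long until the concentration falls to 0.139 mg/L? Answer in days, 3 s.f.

9.63 d

t = ln(C₀/C)/k = ln(1.7/0.139)/0.26 = 2.504/0.26 = 9.63 d.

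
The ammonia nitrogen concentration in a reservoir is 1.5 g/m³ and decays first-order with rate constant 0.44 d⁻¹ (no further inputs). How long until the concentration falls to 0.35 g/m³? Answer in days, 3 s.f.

t = ln(C₀/C)/k = ln(1.5/0.35)/0.44 = 1.455/0.44 = 3.307 d.

3.31 d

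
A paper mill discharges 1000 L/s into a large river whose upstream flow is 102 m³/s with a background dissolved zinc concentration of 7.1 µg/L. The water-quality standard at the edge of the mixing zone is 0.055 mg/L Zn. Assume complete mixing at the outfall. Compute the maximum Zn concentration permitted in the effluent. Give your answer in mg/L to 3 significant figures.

1000 L/s = 1 m³/s.
7.1 µg/L = 0.0071 mg/L.
Mass balance: 0.055·103 = 1·Cₑ + 102·0.0071.
Cₑ = (5.665 − 0.7242) / 1 = 4.941 mg/L.

4.94 mg/L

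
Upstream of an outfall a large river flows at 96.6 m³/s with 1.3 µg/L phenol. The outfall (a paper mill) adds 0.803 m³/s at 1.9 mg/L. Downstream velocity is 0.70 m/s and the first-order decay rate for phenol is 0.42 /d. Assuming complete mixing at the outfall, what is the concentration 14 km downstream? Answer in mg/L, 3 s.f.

0.0154 mg/L

1.3 µg/L = 0.0013 mg/L.
After complete mixing, C₀ = (0.803·1.9 + 96.6·0.0013) / 97.4 = 0.01695 mg/L.
Travel time t = 1.4e+04 m / 0.70 m/s = 2e+04 s = 0.2315 d.
C = 0.01695·exp(−0.42·0.2315) = 0.01695·0.9074 = 0.01538 mg/L.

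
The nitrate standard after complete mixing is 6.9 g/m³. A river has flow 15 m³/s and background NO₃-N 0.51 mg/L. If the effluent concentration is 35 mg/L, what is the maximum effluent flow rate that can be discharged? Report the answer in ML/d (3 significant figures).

Mass balance at complete mixing: C_std·(Q_w + Q_r) = Q_w·C_e + Q_r·C_b.
Rearranging, Q_w = Q_r·(C_std − C_b)/(C_e − C_std) = 15·(6.9 − 0.51) / (35 − 6.9) = 3.411 m³/s.
= 294.7 ML/d.

295 ML/d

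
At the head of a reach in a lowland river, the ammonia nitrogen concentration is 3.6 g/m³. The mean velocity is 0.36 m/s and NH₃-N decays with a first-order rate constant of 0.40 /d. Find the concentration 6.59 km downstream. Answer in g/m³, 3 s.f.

Travel time t = 6.59 km / 0.36 m/s = 6590/0.36 = 1.831e+04 s = 0.2119 d.
First-order decay: C = 3.6·exp(−0.40·0.2119) = 3.6·0.9187 = 3.307 g/m³.

3.31 g/m³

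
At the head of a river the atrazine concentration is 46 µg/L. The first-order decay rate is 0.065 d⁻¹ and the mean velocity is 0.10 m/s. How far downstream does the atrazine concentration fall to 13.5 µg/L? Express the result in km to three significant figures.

163 km

From C = C₀·e^(−kt), t = ln(C₀/C)/k = ln(46/13.5)/0.065 = 1.226/0.065 = 18.86 d.
Distance = v·t = 0.10 m/s × 1.63e+06 s = 1.63e+05 m = 163 km.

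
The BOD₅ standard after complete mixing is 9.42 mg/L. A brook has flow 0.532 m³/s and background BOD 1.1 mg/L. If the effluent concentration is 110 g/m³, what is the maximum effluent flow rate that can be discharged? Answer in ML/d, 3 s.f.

3.80 ML/d

Mass balance at complete mixing: C_std·(Q_w + Q_r) = Q_w·C_e + Q_r·C_b.
Rearranging, Q_w = Q_r·(C_std − C_b)/(C_e − C_std) = 0.532·(9.42 − 1.1) / (110 − 9.42) = 0.04401 m³/s.
= 3.802 ML/d.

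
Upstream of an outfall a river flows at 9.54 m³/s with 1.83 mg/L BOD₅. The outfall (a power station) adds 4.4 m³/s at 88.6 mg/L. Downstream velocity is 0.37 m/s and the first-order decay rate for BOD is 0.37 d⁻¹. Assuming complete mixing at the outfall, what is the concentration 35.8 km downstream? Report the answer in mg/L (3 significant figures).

After complete mixing, C₀ = (4.4·88.6 + 9.54·1.83) / 13.94 = 29.22 mg/L.
Travel time t = 3.58e+04 m / 0.37 m/s = 9.676e+04 s = 1.12 d.
C = 29.22·exp(−0.37·1.12) = 29.22·0.6608 = 19.31 mg/L.

19.3 mg/L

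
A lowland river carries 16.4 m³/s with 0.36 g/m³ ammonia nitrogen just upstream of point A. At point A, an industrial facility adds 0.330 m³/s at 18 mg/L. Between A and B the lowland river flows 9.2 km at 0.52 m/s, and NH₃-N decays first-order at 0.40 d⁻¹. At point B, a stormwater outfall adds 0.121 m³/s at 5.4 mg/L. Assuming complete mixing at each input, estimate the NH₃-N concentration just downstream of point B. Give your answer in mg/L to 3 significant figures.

After input A: C = (16.4·0.36 + 0.33·18) / 16.73 = 0.7079 mg/L.
Over the 9.2 km reach to input B (t = 1.769e+04 s = 0.2048 d), decay gives C = 0.7079·exp(−0.40·0.2048) = 0.6523 mg/L.
After input B: C = (16.73·0.6523 + 0.121·5.4) / 16.85 = 0.6864 mg/L.

0.686 mg/L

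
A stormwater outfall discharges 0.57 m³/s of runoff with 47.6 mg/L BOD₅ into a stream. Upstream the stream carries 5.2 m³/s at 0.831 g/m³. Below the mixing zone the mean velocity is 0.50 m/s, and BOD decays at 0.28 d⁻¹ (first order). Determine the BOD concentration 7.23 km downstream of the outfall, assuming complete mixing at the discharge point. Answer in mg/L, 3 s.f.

After complete mixing, C₀ = (0.57·47.6 + 5.2·0.831) / 5.77 = 5.451 mg/L.
Travel time t = 7230 m / 0.50 m/s = 1.446e+04 s = 0.1674 d.
C = 5.451·exp(−0.28·0.1674) = 5.451·0.9542 = 5.202 mg/L.

5.20 mg/L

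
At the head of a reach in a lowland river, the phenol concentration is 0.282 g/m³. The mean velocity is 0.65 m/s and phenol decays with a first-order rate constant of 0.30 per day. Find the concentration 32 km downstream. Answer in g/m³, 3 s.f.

Travel time t = 32 km / 0.65 m/s = 3.2e+04/0.65 = 4.923e+04 s = 0.5698 d.
First-order decay: C = 0.282·exp(−0.30·0.5698) = 0.282·0.8429 = 0.2377 g/m³.

0.238 g/m³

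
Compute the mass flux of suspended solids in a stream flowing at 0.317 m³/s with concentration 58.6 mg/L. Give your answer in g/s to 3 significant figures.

Mass flux = Q·C = 0.317 m³/s × 58.6 g/m³ = 18.58 g/s.

18.6 g/s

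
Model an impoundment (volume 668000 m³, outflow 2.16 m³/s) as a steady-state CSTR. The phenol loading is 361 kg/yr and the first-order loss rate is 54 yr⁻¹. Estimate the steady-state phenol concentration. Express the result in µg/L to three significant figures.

3.46 µg/L

Outflow Q = 2.16 m³/s × 3.156e+07 s/yr = 6.816e+07 m³/yr.
Steady-state CSTR mass balance: W = Q·C + k·V·C, so C = W/(Q + kV).
Q + kV = 6.816e+07 + 54·668000 = 1.042e+08 m³/yr.
C = 361/1.042e+08 = 3.463e-06 kg/m³ = 0.003463 mg/L = 3.463 µg/L.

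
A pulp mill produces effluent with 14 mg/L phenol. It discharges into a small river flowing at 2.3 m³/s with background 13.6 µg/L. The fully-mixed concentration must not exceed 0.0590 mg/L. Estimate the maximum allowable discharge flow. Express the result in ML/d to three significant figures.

0.647 ML/d

13.6 µg/L = 0.0136 mg/L.
Mass balance at complete mixing: C_std·(Q_w + Q_r) = Q_w·C_e + Q_r·C_b.
Rearranging, Q_w = Q_r·(C_std − C_b)/(C_e − C_std) = 2.3·(0.059 − 0.0136) / (14 − 0.059) = 0.00749 m³/s.
= 0.6471 ML/d.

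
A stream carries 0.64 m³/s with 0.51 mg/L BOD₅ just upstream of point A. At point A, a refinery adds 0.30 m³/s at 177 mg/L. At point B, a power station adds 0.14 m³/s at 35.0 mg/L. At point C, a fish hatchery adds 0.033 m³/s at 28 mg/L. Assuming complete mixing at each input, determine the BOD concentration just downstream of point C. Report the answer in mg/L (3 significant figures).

After input A: C = (0.64·0.51 + 0.3·177) / 0.94 = 56.84 mg/L.
After input B: C = (0.94·56.84 + 0.14·35) / 1.08 = 54.01 mg/L.
After input C: C = (1.08·54.01 + 0.033·28) / 1.113 = 53.23 mg/L.

53.2 mg/L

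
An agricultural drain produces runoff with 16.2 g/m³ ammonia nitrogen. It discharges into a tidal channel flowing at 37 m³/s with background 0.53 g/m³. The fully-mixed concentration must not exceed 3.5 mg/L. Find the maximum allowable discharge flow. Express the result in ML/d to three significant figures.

Mass balance at complete mixing: C_std·(Q_w + Q_r) = Q_w·C_e + Q_r·C_b.
Rearranging, Q_w = Q_r·(C_std − C_b)/(C_e − C_std) = 37·(3.5 − 0.53) / (16.2 − 3.5) = 8.653 m³/s.
= 747.6 ML/d.

748 ML/d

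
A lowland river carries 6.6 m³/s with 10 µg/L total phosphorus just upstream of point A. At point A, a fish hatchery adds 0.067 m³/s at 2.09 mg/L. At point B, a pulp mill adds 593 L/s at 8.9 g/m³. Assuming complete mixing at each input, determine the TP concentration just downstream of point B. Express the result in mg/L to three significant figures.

10 µg/L = 0.01 mg/L.
After input A: C = (6.6·0.01 + 0.067·2.09) / 6.667 = 0.0309 mg/L.
593 L/s = 0.593 m³/s.
After input B: C = (6.667·0.0309 + 0.593·8.9) / 7.26 = 0.7553 mg/L.

0.755 mg/L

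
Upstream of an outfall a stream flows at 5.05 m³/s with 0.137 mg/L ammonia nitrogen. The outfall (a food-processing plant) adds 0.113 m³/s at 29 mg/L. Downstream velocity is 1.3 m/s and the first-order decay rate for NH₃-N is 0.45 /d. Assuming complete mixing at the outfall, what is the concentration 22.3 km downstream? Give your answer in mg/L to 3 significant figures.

0.703 mg/L

After complete mixing, C₀ = (0.113·29 + 5.05·0.137) / 5.163 = 0.7687 mg/L.
Travel time t = 2.23e+04 m / 1.3 m/s = 1.715e+04 s = 0.1985 d.
C = 0.7687·exp(−0.45·0.1985) = 0.7687·0.9145 = 0.703 mg/L.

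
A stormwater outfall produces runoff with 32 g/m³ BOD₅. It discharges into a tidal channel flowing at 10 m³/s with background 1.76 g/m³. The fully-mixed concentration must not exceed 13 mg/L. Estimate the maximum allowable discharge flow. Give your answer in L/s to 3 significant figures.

Mass balance at complete mixing: C_std·(Q_w + Q_r) = Q_w·C_e + Q_r·C_b.
Rearranging, Q_w = Q_r·(C_std − C_b)/(C_e − C_std) = 10·(13 − 1.76) / (32 − 13) = 5.916 m³/s.
= 5916 L/s.

5920 L/s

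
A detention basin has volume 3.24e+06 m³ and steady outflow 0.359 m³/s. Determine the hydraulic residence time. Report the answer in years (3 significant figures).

0.286 yr

Q = 0.359 m³/s × 3.156e+07 s/yr = 1.133e+07 m³/yr.
Hydraulic residence time τ = V/Q = 3.24e+06/1.133e+07 = 0.286 yr.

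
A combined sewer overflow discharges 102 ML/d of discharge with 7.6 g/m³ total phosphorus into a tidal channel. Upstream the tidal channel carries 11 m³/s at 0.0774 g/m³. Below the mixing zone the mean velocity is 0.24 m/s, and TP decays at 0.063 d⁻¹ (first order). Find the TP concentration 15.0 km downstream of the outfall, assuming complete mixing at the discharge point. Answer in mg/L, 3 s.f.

0.771 mg/L

102 ML/d = 1.181 m³/s.
After complete mixing, C₀ = (1.181·7.6 + 11·0.0774) / 12.18 = 0.8065 mg/L.
Travel time t = 1.5e+04 m / 0.24 m/s = 6.25e+04 s = 0.7234 d.
C = 0.8065·exp(−0.063·0.7234) = 0.8065·0.9554 = 0.7706 mg/L.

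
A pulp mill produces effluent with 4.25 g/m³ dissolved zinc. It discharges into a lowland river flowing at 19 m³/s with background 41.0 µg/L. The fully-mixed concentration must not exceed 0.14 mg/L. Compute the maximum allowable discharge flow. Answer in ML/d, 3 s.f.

39.5 ML/d

41.0 µg/L = 0.041 mg/L.
Mass balance at complete mixing: C_std·(Q_w + Q_r) = Q_w·C_e + Q_r·C_b.
Rearranging, Q_w = Q_r·(C_std − C_b)/(C_e − C_std) = 19·(0.14 − 0.041) / (4.25 − 0.14) = 0.4577 m³/s.
= 39.54 ML/d.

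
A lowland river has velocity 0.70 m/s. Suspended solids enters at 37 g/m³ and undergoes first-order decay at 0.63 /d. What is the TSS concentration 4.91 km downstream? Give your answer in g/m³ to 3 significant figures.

Travel time t = 4.91 km / 0.70 m/s = 4910/0.70 = 7014 s = 0.08118 d.
First-order decay: C = 37·exp(−0.63·0.08118) = 37·0.9501 = 35.16 g/m³.

35.2 g/m³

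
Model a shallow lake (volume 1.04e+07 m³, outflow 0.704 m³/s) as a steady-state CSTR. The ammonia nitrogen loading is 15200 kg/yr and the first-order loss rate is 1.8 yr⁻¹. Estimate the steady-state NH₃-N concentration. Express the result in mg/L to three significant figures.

0.371 mg/L

Outflow Q = 0.704 m³/s × 3.156e+07 s/yr = 2.222e+07 m³/yr.
Steady-state CSTR mass balance: W = Q·C + k·V·C, so C = W/(Q + kV).
Q + kV = 2.222e+07 + 1.8·1.04e+07 = 4.094e+07 m³/yr.
C = 15200/4.094e+07 = 0.0003713 kg/m³ = 0.3713 mg/L.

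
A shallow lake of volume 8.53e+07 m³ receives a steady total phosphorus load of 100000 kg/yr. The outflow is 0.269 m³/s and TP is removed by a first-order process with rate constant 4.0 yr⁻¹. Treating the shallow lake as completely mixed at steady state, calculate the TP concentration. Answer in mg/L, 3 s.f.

0.286 mg/L

Outflow Q = 0.269 m³/s × 3.156e+07 s/yr = 8.489e+06 m³/yr.
Steady-state CSTR mass balance: W = Q·C + k·V·C, so C = W/(Q + kV).
Q + kV = 8.489e+06 + 4.0·8.53e+07 = 3.497e+08 m³/yr.
C = 100000/3.497e+08 = 0.000286 kg/m³ = 0.286 mg/L.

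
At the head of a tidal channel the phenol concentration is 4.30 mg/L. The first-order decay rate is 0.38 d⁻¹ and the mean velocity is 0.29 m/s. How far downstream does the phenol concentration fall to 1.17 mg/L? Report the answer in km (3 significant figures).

From C = C₀·e^(−kt), t = ln(C₀/C)/k = ln(4.30/1.17)/0.38 = 1.302/0.38 = 3.425 d.
Distance = v·t = 0.29 m/s × 2.959e+05 s = 8.582e+04 m = 85.82 km.

85.8 km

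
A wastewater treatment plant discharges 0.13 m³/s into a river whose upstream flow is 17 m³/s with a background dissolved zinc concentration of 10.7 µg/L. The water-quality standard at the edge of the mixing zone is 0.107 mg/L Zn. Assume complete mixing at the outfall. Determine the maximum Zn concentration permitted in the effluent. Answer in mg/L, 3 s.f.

12.7 mg/L

10.7 µg/L = 0.0107 mg/L.
Mass balance: 0.107·17.13 = 0.13·Cₑ + 17·0.0107.
Cₑ = (1.833 − 0.1819) / 0.13 = 12.7 mg/L.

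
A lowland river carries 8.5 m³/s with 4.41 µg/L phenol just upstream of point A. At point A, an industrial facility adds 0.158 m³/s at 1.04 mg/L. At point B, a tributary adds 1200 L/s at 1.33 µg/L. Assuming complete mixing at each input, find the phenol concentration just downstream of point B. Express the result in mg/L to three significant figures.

4.41 µg/L = 0.00441 mg/L.
After input A: C = (8.5·0.00441 + 0.158·1.04) / 8.658 = 0.02331 mg/L.
1200 L/s = 1.2 m³/s.
1.33 µg/L = 0.00133 mg/L.
After input B: C = (8.658·0.02331 + 1.2·0.00133) / 9.858 = 0.02063 mg/L.

0.0206 mg/L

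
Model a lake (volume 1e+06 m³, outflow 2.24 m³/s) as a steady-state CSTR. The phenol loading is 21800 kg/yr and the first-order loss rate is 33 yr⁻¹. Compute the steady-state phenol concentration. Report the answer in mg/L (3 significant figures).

Outflow Q = 2.24 m³/s × 3.156e+07 s/yr = 7.069e+07 m³/yr.
Steady-state CSTR mass balance: W = Q·C + k·V·C, so C = W/(Q + kV).
Q + kV = 7.069e+07 + 33·1e+06 = 1.037e+08 m³/yr.
C = 21800/1.037e+08 = 0.0002102 kg/m³ = 0.2102 mg/L.

0.210 mg/L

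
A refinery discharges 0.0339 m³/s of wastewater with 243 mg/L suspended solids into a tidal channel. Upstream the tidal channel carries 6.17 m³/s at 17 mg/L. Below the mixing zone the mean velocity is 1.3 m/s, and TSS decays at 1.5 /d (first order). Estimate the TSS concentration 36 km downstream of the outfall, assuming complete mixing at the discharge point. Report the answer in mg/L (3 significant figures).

11.3 mg/L

After complete mixing, C₀ = (0.0339·243 + 6.17·17) / 6.204 = 18.23 mg/L.
Travel time t = 3.6e+04 m / 1.3 m/s = 2.769e+04 s = 0.3205 d.
C = 18.23·exp(−1.5·0.3205) = 18.23·0.6183 = 11.27 mg/L.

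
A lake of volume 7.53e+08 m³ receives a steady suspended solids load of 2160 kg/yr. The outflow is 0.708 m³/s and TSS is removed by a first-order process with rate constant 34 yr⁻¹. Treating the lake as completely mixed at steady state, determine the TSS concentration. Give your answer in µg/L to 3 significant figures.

Outflow Q = 0.708 m³/s × 3.156e+07 s/yr = 2.234e+07 m³/yr.
Steady-state CSTR mass balance: W = Q·C + k·V·C, so C = W/(Q + kV).
Q + kV = 2.234e+07 + 34·7.53e+08 = 2.562e+10 m³/yr.
C = 2160/2.562e+10 = 8.429e-08 kg/m³ = 8.429e-05 mg/L = 0.08429 µg/L.

0.0843 µg/L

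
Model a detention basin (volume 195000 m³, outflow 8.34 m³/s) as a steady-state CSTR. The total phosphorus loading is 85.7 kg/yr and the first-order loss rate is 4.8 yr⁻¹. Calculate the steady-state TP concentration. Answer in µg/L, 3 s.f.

0.324 µg/L

Outflow Q = 8.34 m³/s × 3.156e+07 s/yr = 2.632e+08 m³/yr.
Steady-state CSTR mass balance: W = Q·C + k·V·C, so C = W/(Q + kV).
Q + kV = 2.632e+08 + 4.8·195000 = 2.641e+08 m³/yr.
C = 85.7/2.641e+08 = 3.245e-07 kg/m³ = 0.0003245 mg/L = 0.3245 µg/L.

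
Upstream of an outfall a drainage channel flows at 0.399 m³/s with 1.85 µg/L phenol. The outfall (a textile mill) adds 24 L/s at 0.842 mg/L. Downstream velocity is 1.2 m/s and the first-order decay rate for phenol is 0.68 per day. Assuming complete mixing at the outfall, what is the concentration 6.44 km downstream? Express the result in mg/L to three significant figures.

0.0475 mg/L

24 L/s = 0.024 m³/s.
1.85 µg/L = 0.00185 mg/L.
After complete mixing, C₀ = (0.024·0.842 + 0.399·0.00185) / 0.423 = 0.04952 mg/L.
Travel time t = 6440 m / 1.2 m/s = 5367 s = 0.06211 d.
C = 0.04952·exp(−0.68·0.06211) = 0.04952·0.9586 = 0.04747 mg/L.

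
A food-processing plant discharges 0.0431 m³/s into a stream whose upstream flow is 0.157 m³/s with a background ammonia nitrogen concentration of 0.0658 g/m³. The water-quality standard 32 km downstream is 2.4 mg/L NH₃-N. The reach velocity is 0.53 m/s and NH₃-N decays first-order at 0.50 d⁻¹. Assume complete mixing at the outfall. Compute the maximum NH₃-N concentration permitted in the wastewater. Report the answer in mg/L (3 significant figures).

Travel time to the compliance point: t = 3.2e+04/0.53 = 6.038e+04 s = 0.6988 d; decay factor exp(−0.50·0.6988) = 0.7051.
So the concentration just after mixing may be at most 2.4/0.7051 = 3.404 mg/L.
Mass balance: 3.404·0.2001 = 0.0431·Cₑ + 0.157·0.0658.
Cₑ = (0.6811 − 0.01033) / 0.0431 = 15.56 mg/L.

15.6 mg/L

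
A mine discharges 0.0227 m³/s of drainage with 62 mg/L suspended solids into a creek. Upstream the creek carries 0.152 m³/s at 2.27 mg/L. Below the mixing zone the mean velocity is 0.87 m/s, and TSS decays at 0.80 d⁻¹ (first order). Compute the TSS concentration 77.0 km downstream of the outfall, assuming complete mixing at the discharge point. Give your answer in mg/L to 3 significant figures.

4.42 mg/L

After complete mixing, C₀ = (0.0227·62 + 0.152·2.27) / 0.1747 = 10.03 mg/L.
Travel time t = 7.7e+04 m / 0.87 m/s = 8.851e+04 s = 1.024 d.
C = 10.03·exp(−0.80·1.024) = 10.03·0.4407 = 4.42 mg/L.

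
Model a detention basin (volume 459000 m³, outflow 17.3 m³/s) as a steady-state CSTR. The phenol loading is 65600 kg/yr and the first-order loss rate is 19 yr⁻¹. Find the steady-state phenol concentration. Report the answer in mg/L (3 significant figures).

0.118 mg/L

Outflow Q = 17.3 m³/s × 3.156e+07 s/yr = 5.459e+08 m³/yr.
Steady-state CSTR mass balance: W = Q·C + k·V·C, so C = W/(Q + kV).
Q + kV = 5.459e+08 + 19·459000 = 5.547e+08 m³/yr.
C = 65600/5.547e+08 = 0.0001183 kg/m³ = 0.1183 mg/L.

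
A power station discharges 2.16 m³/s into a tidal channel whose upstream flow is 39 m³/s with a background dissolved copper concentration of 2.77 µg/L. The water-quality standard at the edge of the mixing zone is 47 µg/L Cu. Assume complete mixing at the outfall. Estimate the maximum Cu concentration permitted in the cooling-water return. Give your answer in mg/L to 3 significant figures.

0.846 mg/L

2.77 µg/L = 0.00277 mg/L.
47 µg/L = 0.047 mg/L.
Mass balance: 0.047·41.16 = 2.16·Cₑ + 39·0.00277.
Cₑ = (1.935 − 0.108) / 2.16 = 0.8456 mg/L.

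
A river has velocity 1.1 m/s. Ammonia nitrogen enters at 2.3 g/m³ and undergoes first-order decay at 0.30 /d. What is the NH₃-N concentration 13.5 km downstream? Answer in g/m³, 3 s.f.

Travel time t = 13.5 km / 1.1 m/s = 1.35e+04/1.1 = 1.227e+04 s = 0.142 d.
First-order decay: C = 2.3·exp(−0.30·0.142) = 2.3·0.9583 = 2.204 g/m³.

2.20 g/m³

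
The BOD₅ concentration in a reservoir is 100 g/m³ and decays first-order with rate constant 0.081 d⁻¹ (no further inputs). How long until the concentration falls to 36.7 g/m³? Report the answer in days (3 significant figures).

t = ln(C₀/C)/k = ln(100/36.7)/0.081 = 1.002/0.081 = 12.38 d.

12.4 d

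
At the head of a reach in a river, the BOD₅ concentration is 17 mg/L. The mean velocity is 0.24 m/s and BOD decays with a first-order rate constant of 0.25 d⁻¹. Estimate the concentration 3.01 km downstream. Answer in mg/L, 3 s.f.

Travel time t = 3.01 km / 0.24 m/s = 3010/0.24 = 1.254e+04 s = 0.1452 d.
First-order decay: C = 17·exp(−0.25·0.1452) = 17·0.9644 = 16.39 mg/L.

16.4 mg/L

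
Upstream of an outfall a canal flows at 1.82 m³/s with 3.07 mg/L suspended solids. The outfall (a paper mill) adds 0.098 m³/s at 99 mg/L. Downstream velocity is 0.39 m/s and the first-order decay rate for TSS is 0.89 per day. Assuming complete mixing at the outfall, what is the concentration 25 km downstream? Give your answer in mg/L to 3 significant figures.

After complete mixing, C₀ = (0.098·99 + 1.82·3.07) / 1.918 = 7.972 mg/L.
Travel time t = 2.5e+04 m / 0.39 m/s = 6.41e+04 s = 0.7419 d.
C = 7.972·exp(−0.89·0.7419) = 7.972·0.5167 = 4.119 mg/L.

4.12 mg/L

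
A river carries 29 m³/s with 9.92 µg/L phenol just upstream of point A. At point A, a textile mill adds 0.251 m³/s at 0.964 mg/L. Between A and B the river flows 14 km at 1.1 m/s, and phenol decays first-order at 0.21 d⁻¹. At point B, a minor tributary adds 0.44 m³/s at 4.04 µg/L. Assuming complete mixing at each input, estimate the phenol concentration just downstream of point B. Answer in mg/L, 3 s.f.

9.92 µg/L = 0.00992 mg/L.
After input A: C = (29·0.00992 + 0.251·0.964) / 29.25 = 0.01811 mg/L.
Over the 14 km reach to input B (t = 1.273e+04 s = 0.1473 d), decay gives C = 0.01811·exp(−0.21·0.1473) = 0.01756 mg/L.
4.04 µg/L = 0.00404 mg/L.
After input B: C = (29.25·0.01756 + 0.44·0.00404) / 29.69 = 0.01736 mg/L.

0.0174 mg/L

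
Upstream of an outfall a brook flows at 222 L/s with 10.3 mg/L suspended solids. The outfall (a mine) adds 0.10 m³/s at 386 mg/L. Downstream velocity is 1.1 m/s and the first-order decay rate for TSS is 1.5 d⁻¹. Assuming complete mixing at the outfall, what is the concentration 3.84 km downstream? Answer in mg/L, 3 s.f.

222 L/s = 0.222 m³/s.
After complete mixing, C₀ = (0.1·386 + 0.222·10.3) / 0.322 = 127 mg/L.
Travel time t = 3840 m / 1.1 m/s = 3491 s = 0.0404 d.
C = 127·exp(−1.5·0.0404) = 127·0.9412 = 119.5 mg/L.

120 mg/L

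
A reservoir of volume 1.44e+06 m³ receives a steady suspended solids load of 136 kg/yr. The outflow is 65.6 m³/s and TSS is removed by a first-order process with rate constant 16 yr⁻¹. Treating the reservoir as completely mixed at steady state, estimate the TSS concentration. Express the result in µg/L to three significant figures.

Outflow Q = 65.6 m³/s × 3.156e+07 s/yr = 2.07e+09 m³/yr.
Steady-state CSTR mass balance: W = Q·C + k·V·C, so C = W/(Q + kV).
Q + kV = 2.07e+09 + 16·1.44e+06 = 2.093e+09 m³/yr.
C = 136/2.093e+09 = 6.497e-08 kg/m³ = 6.497e-05 mg/L = 0.06497 µg/L.

0.0650 µg/L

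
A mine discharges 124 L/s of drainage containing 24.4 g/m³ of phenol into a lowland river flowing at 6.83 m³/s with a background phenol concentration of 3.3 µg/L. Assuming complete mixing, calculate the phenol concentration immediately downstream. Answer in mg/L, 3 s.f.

124 L/s = 0.124 m³/s.
3.3 µg/L = 0.0033 mg/L.
Conservation of mass across the mixing zone: C = (0.124·24.4 + 6.83·0.0033) / (0.124 + 6.83) = 3.048/6.954 = 0.4383 mg/L.

0.438 mg/L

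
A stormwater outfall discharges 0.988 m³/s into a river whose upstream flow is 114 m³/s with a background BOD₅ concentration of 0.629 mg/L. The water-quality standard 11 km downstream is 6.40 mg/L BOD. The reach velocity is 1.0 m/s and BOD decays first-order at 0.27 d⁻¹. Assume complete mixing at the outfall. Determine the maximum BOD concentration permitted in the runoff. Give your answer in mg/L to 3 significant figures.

698 mg/L

Travel time to the compliance point: t = 1.1e+04/1.0 = 1.1e+04 s = 0.1273 d; decay factor exp(−0.27·0.1273) = 0.9662.
So the concentration just after mixing may be at most 6.4/0.9662 = 6.624 mg/L.
Mass balance: 6.624·115 = 0.988·Cₑ + 114·0.629.
Cₑ = (761.7 − 71.71) / 0.988 = 698.3 mg/L.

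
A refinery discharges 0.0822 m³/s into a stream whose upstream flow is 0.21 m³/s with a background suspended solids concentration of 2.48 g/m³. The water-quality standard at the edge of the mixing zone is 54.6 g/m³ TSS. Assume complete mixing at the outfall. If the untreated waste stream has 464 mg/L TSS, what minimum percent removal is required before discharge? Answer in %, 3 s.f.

Mass balance: 54.6·0.2922 = 0.0822·Cₑ + 0.21·2.48.
Cₑ = (15.95 − 0.5208) / 0.0822 = 187.8 mg/L.
Required removal = 1 − 187.8/464 = 59.54 %.

59.5 %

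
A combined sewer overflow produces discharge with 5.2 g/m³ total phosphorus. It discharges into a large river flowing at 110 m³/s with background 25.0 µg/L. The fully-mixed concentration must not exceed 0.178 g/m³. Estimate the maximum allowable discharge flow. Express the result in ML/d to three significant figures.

290 ML/d

25.0 µg/L = 0.025 mg/L.
Mass balance at complete mixing: C_std·(Q_w + Q_r) = Q_w·C_e + Q_r·C_b.
Rearranging, Q_w = Q_r·(C_std − C_b)/(C_e − C_std) = 110·(0.178 − 0.025) / (5.2 − 0.178) = 3.351 m³/s.
= 289.5 ML/d.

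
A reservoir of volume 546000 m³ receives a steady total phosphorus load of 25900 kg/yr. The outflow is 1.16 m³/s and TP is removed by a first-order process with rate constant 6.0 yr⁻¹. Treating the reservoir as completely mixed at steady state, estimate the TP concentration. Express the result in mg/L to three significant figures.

Outflow Q = 1.16 m³/s × 3.156e+07 s/yr = 3.661e+07 m³/yr.
Steady-state CSTR mass balance: W = Q·C + k·V·C, so C = W/(Q + kV).
Q + kV = 3.661e+07 + 6.0·546000 = 3.988e+07 m³/yr.
C = 25900/3.988e+07 = 0.0006494 kg/m³ = 0.6494 mg/L.

0.649 mg/L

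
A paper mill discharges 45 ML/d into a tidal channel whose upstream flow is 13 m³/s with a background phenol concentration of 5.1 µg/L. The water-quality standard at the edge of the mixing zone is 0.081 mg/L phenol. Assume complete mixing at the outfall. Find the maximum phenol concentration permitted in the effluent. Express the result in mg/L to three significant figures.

45 ML/d = 0.5208 m³/s.
5.1 µg/L = 0.0051 mg/L.
Mass balance: 0.081·13.52 = 0.5208·Cₑ + 13·0.0051.
Cₑ = (1.095 − 0.0663) / 0.5208 = 1.975 mg/L.

1.98 mg/L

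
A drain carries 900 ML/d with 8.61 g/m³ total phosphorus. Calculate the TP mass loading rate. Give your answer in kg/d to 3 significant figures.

900 ML/d = 10.42 m³/s.
Mass flux = Q·C = 10.42 m³/s × 8.61 g/m³ = 89.69 g/s.
= 89.69 g/s × 86.4 = 7749 kg/d.

7750 kg/d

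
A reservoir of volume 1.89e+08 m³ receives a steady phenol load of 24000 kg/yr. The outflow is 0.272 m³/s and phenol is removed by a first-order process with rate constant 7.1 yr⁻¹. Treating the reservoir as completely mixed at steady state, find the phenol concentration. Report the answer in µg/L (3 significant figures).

17.8 µg/L

Outflow Q = 0.272 m³/s × 3.156e+07 s/yr = 8.584e+06 m³/yr.
Steady-state CSTR mass balance: W = Q·C + k·V·C, so C = W/(Q + kV).
Q + kV = 8.584e+06 + 7.1·1.89e+08 = 1.35e+09 m³/yr.
C = 24000/1.35e+09 = 1.777e-05 kg/m³ = 0.01777 mg/L = 17.77 µg/L.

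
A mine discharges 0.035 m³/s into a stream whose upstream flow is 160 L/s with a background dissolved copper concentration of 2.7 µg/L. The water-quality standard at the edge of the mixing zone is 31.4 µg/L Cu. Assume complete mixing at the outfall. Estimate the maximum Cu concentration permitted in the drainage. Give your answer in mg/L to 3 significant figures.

160 L/s = 0.16 m³/s.
2.7 µg/L = 0.0027 mg/L.
31.4 µg/L = 0.0314 mg/L.
Mass balance: 0.0314·0.195 = 0.035·Cₑ + 0.16·0.0027.
Cₑ = (0.006123 − 0.000432) / 0.035 = 0.1626 mg/L.

0.163 mg/L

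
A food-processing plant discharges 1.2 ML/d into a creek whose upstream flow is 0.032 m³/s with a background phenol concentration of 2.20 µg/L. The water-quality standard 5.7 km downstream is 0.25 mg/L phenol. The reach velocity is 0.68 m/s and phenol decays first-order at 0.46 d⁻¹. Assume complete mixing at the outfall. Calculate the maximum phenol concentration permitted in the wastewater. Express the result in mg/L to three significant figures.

0.859 mg/L

1.2 ML/d = 0.01389 m³/s.
2.20 µg/L = 0.0022 mg/L.
Travel time to the compliance point: t = 5700/0.68 = 8382 s = 0.09702 d; decay factor exp(−0.46·0.09702) = 0.9564.
So the concentration just after mixing may be at most 0.25/0.9564 = 0.2614 mg/L.
Mass balance: 0.2614·0.04589 = 0.01389·Cₑ + 0.032·0.0022.
Cₑ = (0.012 − 7.04e-05) / 0.01389 = 0.8586 mg/L.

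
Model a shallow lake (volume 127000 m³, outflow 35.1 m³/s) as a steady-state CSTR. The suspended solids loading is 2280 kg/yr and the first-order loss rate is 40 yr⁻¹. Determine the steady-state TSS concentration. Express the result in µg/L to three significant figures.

2.05 µg/L

Outflow Q = 35.1 m³/s × 3.156e+07 s/yr = 1.108e+09 m³/yr.
Steady-state CSTR mass balance: W = Q·C + k·V·C, so C = W/(Q + kV).
Q + kV = 1.108e+09 + 40·127000 = 1.113e+09 m³/yr.
C = 2280/1.113e+09 = 2.049e-06 kg/m³ = 0.002049 mg/L = 2.049 µg/L.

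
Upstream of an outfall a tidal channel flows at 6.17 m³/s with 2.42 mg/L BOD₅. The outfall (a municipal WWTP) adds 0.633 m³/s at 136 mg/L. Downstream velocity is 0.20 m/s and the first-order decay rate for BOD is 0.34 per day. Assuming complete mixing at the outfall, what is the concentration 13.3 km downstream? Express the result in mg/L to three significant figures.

After complete mixing, C₀ = (0.633·136 + 6.17·2.42) / 6.803 = 14.85 mg/L.
Travel time t = 1.33e+04 m / 0.20 m/s = 6.65e+04 s = 0.7697 d.
C = 14.85·exp(−0.34·0.7697) = 14.85·0.7697 = 11.43 mg/L.

11.4 mg/L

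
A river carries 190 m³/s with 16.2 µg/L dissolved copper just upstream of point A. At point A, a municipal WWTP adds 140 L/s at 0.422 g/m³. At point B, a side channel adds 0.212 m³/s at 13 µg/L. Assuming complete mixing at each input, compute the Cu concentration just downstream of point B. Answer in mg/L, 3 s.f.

0.0165 mg/L

16.2 µg/L = 0.0162 mg/L.
140 L/s = 0.14 m³/s.
After input A: C = (190·0.0162 + 0.14·0.422) / 190.1 = 0.0165 mg/L.
13 µg/L = 0.013 mg/L.
After input B: C = (190.1·0.0165 + 0.212·0.013) / 190.4 = 0.01649 mg/L.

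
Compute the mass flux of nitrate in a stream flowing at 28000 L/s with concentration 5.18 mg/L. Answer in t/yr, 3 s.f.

4580 t/yr

28000 L/s = 28 m³/s.
Mass flux = Q·C = 28 m³/s × 5.18 g/m³ = 145 g/s.
= 145 g/s × 31.56 = 4577 t/yr.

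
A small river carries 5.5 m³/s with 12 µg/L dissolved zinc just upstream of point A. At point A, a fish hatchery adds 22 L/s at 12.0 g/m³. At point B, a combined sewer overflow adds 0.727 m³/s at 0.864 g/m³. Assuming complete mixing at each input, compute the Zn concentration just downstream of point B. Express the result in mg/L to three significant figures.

12 µg/L = 0.012 mg/L.
22 L/s = 0.022 m³/s.
After input A: C = (5.5·0.012 + 0.022·12) / 5.522 = 0.05976 mg/L.
After input B: C = (5.522·0.05976 + 0.727·0.864) / 6.249 = 0.1533 mg/L.

0.153 mg/L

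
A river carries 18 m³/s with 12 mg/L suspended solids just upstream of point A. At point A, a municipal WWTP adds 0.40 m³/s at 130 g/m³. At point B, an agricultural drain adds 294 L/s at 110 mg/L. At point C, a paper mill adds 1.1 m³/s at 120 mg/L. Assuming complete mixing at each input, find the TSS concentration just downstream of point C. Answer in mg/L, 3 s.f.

After input A: C = (18·12 + 0.4·130) / 18.4 = 14.57 mg/L.
294 L/s = 0.294 m³/s.
After input B: C = (18.4·14.57 + 0.294·110) / 18.69 = 16.07 mg/L.
After input C: C = (18.69·16.07 + 1.1·120) / 19.79 = 21.84 mg/L.

21.8 mg/L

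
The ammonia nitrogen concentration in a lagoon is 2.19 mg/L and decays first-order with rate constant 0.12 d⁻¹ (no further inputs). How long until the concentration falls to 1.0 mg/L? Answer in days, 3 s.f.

t = ln(C₀/C)/k = ln(2.19/1.0)/0.12 = 0.7839/0.12 = 6.533 d.

6.53 d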